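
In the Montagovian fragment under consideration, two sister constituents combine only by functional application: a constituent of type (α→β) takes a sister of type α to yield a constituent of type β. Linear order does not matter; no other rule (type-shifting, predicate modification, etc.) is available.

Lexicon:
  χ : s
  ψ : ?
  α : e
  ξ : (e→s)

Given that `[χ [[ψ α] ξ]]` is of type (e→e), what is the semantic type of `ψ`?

For [χ [[ψ α] ξ]] to have type (e→e) with χ of type s, [[ψ α] ξ] must be the function: [[ψ α] ξ] : (s→(e→e)).
For [[ψ α] ξ] to have type (s→(e→e)) with ξ of type (e→s), [ψ α] must be the function: [ψ α] : ((e→s)→(s→(e→e))).
For [ψ α] to have type ((e→s)→(s→(e→e))) with α of type e, ψ must be the function: ψ : (e→((e→s)→(s→(e→e)))).

(e→((e→s)→(s→(e→e))))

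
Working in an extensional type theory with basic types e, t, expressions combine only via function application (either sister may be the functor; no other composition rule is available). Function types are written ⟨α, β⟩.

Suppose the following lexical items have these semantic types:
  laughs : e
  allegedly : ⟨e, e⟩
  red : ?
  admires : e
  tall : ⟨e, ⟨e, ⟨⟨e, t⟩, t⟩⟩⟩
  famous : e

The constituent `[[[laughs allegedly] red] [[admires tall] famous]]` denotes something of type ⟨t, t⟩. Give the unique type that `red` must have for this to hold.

⟨e, ⟨⟨⟨e, t⟩, t⟩, ⟨t, t⟩⟩⟩

[[[laughs allegedly] red] [[admires tall] famous]] is required to be ⟨t, t⟩. [[admires tall] famous] : ⟨⟨e, t⟩, t⟩ cannot yield ⟨t, t⟩ as functor, so [[laughs allegedly] red] : ⟨⟨⟨e, t⟩, t⟩, ⟨t, t⟩⟩.
[[laughs allegedly] red] is required to be ⟨⟨⟨e, t⟩, t⟩, ⟨t, t⟩⟩. [laughs allegedly] : e cannot yield ⟨⟨⟨e, t⟩, t⟩, ⟨t, t⟩⟩ as functor, so red : ⟨e, ⟨⟨⟨e, t⟩, t⟩, ⟨t, t⟩⟩⟩.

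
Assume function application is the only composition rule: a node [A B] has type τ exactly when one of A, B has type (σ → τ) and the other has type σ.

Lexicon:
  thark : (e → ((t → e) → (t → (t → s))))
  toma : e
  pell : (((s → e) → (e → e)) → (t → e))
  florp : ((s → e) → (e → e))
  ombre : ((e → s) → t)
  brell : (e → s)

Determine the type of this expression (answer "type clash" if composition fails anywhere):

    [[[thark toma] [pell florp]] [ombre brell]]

[thark toma]: (e → ((t → e) → (t → (t → s)))) applied to e yields ((t → e) → (t → (t → s))).
[pell florp]: (((s → e) → (e → e)) → (t → e)) applied to ((s → e) → (e → e)) yields (t → e).
[[thark toma] [pell florp]]: ((t → e) → (t → (t → s))) applied to (t → e) yields (t → (t → s)).
[ombre brell]: ((e → s) → t) applied to (e → s) yields t.
[[[thark toma] [pell florp]] [ombre brell]]: (t → (t → s)) applied to t yields (t → s).

(t → s)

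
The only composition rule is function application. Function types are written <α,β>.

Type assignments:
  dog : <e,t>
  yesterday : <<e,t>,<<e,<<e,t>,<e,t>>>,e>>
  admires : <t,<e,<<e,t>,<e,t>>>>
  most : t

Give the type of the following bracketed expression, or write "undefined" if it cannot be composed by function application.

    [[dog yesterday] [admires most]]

e

At [dog yesterday], yesterday : <<e,t>,<<e,<<e,t>,<e,t>>>,e>> takes dog : <e,t>, giving <<e,<<e,t>,<e,t>>>,e>.
At [admires most], admires : <t,<e,<<e,t>,<e,t>>>> takes most : t, giving <e,<<e,t>,<e,t>>>.
At [[dog yesterday] [admires most]], [dog yesterday] : <<e,<<e,t>,<e,t>>>,e> takes [admires most] : <e,<<e,t>,<e,t>>>, giving e.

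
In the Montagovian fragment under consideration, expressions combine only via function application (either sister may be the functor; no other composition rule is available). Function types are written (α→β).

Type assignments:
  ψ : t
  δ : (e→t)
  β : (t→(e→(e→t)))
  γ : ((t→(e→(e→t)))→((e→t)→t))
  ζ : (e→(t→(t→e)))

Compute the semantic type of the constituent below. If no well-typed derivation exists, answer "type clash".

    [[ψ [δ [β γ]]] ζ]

type clash

At [β γ], γ : ((t→(e→(e→t)))→((e→t)→t)) takes β : (t→(e→(e→t))), giving ((e→t)→t).
At [δ [β γ]], [β γ] : ((e→t)→t) takes δ : (e→t), giving t.
[ψ [δ [β γ]]]: t with t — neither is a function whose domain matches the other; composition fails here.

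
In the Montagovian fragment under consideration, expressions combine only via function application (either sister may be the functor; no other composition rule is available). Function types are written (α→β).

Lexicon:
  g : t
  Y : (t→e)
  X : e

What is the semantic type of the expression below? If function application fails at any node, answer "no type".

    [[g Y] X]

[g Y] — Y of type (t→e) combines with g of type t: type e.
[[g Y] X]: e with e — neither is a function whose domain matches the other; composition fails here.

no type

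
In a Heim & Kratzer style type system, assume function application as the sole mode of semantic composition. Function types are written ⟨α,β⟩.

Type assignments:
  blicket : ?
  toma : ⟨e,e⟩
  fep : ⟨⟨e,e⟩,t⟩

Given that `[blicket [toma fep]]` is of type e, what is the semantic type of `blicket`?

[blicket [toma fep]] is required to be e. [toma fep] : t cannot yield e as functor, so blicket : ⟨t,e⟩.

⟨t,e⟩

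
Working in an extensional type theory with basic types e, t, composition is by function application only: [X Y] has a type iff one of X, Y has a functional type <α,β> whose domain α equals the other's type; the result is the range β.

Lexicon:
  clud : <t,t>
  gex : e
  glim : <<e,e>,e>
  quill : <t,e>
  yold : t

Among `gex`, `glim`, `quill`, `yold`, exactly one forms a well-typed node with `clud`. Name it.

yold

gex : e — does not combine with clud.
glim : <<e,e>,e> — does not combine with clud.
quill : <t,e> — does not combine with clud.
yold — combines: clud : <t,t> takes yold : t as argument, giving t.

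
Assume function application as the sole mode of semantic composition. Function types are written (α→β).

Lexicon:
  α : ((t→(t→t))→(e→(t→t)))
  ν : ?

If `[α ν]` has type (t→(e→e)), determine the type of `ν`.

[α ν] is required to be (t→(e→e)). α : ((t→(t→t))→(e→(t→t))) cannot yield (t→(e→e)) as functor, so ν : (((t→(t→t))→(e→(t→t)))→(t→(e→e))).

(((t→(t→t))→(e→(t→t)))→(t→(e→e)))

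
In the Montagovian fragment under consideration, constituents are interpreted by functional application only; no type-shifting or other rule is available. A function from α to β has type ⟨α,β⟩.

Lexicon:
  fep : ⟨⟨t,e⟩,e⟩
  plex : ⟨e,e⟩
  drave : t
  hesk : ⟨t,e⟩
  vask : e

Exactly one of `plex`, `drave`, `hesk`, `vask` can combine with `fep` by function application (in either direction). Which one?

hesk

plex : ⟨e,e⟩ — does not combine with fep.
drave : t — does not combine with fep.
hesk — combines: fep : ⟨⟨t,e⟩,e⟩ takes hesk : ⟨t,e⟩ as argument, giving e.
vask : e — does not combine with fep.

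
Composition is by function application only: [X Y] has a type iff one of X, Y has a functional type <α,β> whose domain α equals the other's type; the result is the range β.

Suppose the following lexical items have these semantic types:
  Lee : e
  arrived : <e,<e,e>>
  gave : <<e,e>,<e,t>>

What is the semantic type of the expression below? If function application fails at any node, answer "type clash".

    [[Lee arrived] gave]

[Lee arrived]: functor arrived : <e,<e,e>>, argument Lee : e; result <e,e>.
[[Lee arrived] gave]: functor gave : <<e,e>,<e,t>>, argument [Lee arrived] : <e,e>; result <e,t>.

<e,t>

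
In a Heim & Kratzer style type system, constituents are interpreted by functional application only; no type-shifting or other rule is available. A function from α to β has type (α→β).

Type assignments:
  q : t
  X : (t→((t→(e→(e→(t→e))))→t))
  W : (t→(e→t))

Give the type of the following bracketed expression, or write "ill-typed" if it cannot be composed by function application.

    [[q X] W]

ill-typed

[q X]: functor X : (t→((t→(e→(e→(t→e))))→t)), argument q : t; result ((t→(e→(e→(t→e))))→t).
At [[q X] W]: neither ((t→(e→(e→(t→e))))→t) nor (t→(e→t)) can take the other as argument; the node is ill-typed.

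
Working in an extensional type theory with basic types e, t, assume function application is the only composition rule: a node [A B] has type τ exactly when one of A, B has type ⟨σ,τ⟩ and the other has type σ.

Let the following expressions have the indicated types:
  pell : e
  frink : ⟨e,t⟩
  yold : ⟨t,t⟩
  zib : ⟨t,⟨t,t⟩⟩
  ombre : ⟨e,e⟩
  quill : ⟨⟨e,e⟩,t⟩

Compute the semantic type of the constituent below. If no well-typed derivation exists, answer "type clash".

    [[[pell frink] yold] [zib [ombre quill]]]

[pell frink] — frink of type ⟨e,t⟩ combines with pell of type e: type t.
[[pell frink] yold] — yold of type ⟨t,t⟩ combines with [pell frink] of type t: type t.
[ombre quill] — quill of type ⟨⟨e,e⟩,t⟩ combines with ombre of type ⟨e,e⟩: type t.
[zib [ombre quill]] — zib of type ⟨t,⟨t,t⟩⟩ combines with [ombre quill] of type t: type ⟨t,t⟩.
[[[pell frink] yold] [zib [ombre quill]]] — [zib [ombre quill]] of type ⟨t,t⟩ combines with [[pell frink] yold] of type t: type t.

t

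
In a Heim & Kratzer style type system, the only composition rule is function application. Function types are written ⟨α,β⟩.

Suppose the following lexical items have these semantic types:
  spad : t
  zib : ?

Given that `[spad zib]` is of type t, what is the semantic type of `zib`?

⟨t,t⟩

At [spad zib] (required: t): spad is t, which is not a function with range t; hence zib is the functor — type ⟨t,t⟩.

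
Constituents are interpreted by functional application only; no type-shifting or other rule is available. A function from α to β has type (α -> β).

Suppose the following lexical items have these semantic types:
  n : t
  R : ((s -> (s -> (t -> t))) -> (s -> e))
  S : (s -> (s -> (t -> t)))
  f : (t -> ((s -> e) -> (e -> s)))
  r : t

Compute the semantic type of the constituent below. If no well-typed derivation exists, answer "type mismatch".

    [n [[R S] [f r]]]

type mismatch

[R S]: functor R : ((s -> (s -> (t -> t))) -> (s -> e)), argument S : (s -> (s -> (t -> t))); result (s -> e).
[f r]: functor f : (t -> ((s -> e) -> (e -> s))), argument r : t; result ((s -> e) -> (e -> s)).
[[R S] [f r]]: functor [f r] : ((s -> e) -> (e -> s)), argument [R S] : (s -> e); result (e -> s).
[n [[R S] [f r]]]: t with (e -> s) — neither is a function whose domain matches the other; composition fails here.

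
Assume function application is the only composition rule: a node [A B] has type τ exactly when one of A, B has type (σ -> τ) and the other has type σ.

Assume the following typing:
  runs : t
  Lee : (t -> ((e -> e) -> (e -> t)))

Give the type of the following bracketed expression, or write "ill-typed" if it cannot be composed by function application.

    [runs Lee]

((e -> e) -> (e -> t))

[runs Lee] — Lee of type (t -> ((e -> e) -> (e -> t))) combines with runs of type t: type ((e -> e) -> (e -> t)).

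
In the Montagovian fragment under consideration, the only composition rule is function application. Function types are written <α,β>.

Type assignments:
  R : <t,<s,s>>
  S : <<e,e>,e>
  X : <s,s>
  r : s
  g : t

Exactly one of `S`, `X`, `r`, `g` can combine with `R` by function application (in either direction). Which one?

g

S : <<e,e>,e> — does not combine with R.
X : <s,s> — does not combine with R.
r : s — does not combine with R.
g — combines: R : <t,<s,s>> takes g : t as argument, giving <s,s>.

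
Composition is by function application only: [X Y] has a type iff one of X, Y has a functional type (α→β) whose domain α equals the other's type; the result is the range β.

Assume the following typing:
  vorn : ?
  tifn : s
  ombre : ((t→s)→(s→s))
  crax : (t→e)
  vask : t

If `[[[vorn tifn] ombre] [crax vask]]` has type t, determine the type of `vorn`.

[[[vorn tifn] ombre] [crax vask]] must have type t. The sister [crax vask] has type e; that is not a function onto t, so [[vorn tifn] ombre] must be the functor, of type (e→t).
[[vorn tifn] ombre] must have type (e→t). The sister ombre has type ((t→s)→(s→s)); that is not a function onto (e→t), so [vorn tifn] must be the functor, of type (((t→s)→(s→s))→(e→t)).
[vorn tifn] must have type (((t→s)→(s→s))→(e→t)). The sister tifn has type s; that is not a function onto (((t→s)→(s→s))→(e→t)), so vorn must be the functor, of type (s→(((t→s)→(s→s))→(e→t))).

(s→(((t→s)→(s→s))→(e→t)))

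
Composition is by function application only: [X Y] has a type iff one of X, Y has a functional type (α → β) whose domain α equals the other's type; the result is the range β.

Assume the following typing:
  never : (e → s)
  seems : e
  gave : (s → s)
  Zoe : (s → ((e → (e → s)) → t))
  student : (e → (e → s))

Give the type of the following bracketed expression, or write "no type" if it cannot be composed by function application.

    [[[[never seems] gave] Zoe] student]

t

[never seems]: functor never : (e → s), argument seems : e; result s.
[[never seems] gave]: functor gave : (s → s), argument [never seems] : s; result s.
[[[never seems] gave] Zoe]: functor Zoe : (s → ((e → (e → s)) → t)), argument [[never seems] gave] : s; result ((e → (e → s)) → t).
[[[[never seems] gave] Zoe] student]: functor [[[never seems] gave] Zoe] : ((e → (e → s)) → t), argument student : (e → (e → s)); result t.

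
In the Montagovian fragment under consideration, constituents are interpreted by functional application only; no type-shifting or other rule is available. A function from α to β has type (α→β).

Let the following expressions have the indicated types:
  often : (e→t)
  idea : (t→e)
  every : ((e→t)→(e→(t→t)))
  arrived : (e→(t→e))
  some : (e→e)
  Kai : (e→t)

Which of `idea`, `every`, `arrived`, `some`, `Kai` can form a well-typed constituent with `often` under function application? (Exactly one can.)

every

idea : (t→e) — does not combine with often.
every — combines: every : ((e→t)→(e→(t→t))) takes often : (e→t) as argument, giving (e→(t→t)).
arrived : (e→(t→e)) — does not combine with often.
some : (e→e) — does not combine with often.
Kai : (e→t) — does not combine with often.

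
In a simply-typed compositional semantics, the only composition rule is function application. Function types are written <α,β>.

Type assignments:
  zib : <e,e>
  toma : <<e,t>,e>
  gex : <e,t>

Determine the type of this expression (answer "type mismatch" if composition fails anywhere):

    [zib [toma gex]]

e

[toma gex]: functor toma : <<e,t>,e>, argument gex : <e,t>; result e.
[zib [toma gex]]: functor zib : <e,e>, argument [toma gex] : e; result e.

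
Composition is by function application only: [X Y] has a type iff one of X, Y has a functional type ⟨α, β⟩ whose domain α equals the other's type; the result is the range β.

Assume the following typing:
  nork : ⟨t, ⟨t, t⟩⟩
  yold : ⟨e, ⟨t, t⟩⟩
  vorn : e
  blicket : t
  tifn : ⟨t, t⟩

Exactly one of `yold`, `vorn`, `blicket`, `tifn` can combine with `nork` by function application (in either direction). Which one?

blicket

yold : ⟨e, ⟨t, t⟩⟩ — no; nork wants t, and yold wants e.
vorn : e — no; nork wants t, and vorn wants nothing (atomic).
blicket — combines: nork : ⟨t, ⟨t, t⟩⟩ takes blicket : t as argument, giving ⟨t, t⟩.
tifn : ⟨t, t⟩ — no; nork wants t, and tifn wants t.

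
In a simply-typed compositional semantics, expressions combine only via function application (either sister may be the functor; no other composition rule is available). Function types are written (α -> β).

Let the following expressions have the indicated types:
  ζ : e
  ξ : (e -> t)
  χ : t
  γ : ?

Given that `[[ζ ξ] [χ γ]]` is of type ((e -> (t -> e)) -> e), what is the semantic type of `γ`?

(t -> (t -> ((e -> (t -> e)) -> e)))

At [[ζ ξ] [χ γ]] (required: ((e -> (t -> e)) -> e)): [ζ ξ] is t, which is not a function with range ((e -> (t -> e)) -> e); hence [χ γ] is the functor — type (t -> ((e -> (t -> e)) -> e)).
At [χ γ] (required: (t -> ((e -> (t -> e)) -> e))): χ is t, which is not a function with range (t -> ((e -> (t -> e)) -> e)); hence γ is the functor — type (t -> (t -> ((e -> (t -> e)) -> e))).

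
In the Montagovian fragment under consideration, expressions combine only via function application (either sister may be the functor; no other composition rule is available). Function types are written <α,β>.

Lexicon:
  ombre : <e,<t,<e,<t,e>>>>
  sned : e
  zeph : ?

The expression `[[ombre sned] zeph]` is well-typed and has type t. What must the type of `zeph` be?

At [[ombre sned] zeph] (required: t): [ombre sned] is <t,<e,<t,e>>>, which is not a function with range t; hence zeph is the functor — type <<t,<e,<t,e>>>,t>.

<<t,<e,<t,e>>>,t>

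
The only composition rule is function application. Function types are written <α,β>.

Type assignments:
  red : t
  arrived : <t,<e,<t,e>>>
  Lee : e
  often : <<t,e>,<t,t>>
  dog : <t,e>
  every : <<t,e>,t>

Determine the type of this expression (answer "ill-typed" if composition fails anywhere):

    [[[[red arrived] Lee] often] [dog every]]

[red arrived]: arrived is <t,<e,<t,e>>>, red is t; result <e,<t,e>>.
[[red arrived] Lee]: [red arrived] is <e,<t,e>>, Lee is e; result <t,e>.
[[[red arrived] Lee] often]: often is <<t,e>,<t,t>>, [[red arrived] Lee] is <t,e>; result <t,t>.
[dog every]: every is <<t,e>,t>, dog is <t,e>; result t.
[[[[red arrived] Lee] often] [dog every]]: [[[red arrived] Lee] often] is <t,t>, [dog every] is t; result t.

t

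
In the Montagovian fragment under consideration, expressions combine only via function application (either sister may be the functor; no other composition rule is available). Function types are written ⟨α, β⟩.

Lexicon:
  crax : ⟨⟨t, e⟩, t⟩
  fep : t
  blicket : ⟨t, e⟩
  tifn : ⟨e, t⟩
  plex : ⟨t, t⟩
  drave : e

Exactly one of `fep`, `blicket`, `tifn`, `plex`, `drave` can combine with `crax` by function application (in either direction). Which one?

blicket

fep : t — does not combine with crax.
blicket — combines: crax : ⟨⟨t, e⟩, t⟩ takes blicket : ⟨t, e⟩ as argument, giving t.
tifn : ⟨e, t⟩ — does not combine with crax.
plex : ⟨t, t⟩ — does not combine with crax.
drave : e — does not combine with crax.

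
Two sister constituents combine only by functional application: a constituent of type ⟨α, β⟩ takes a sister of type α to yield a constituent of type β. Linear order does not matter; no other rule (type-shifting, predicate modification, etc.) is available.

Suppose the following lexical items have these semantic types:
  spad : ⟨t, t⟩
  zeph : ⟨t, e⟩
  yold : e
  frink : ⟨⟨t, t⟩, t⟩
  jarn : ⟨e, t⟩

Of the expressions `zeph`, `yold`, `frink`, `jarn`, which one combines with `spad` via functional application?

frink

zeph : ⟨t, e⟩ — no; spad wants t, and zeph wants t.
yold : e — no; spad wants t, and yold wants nothing (atomic).
frink — combines: frink : ⟨⟨t, t⟩, t⟩ takes spad : ⟨t, t⟩ as argument, giving t.
jarn : ⟨e, t⟩ — no; spad wants t, and jarn wants e.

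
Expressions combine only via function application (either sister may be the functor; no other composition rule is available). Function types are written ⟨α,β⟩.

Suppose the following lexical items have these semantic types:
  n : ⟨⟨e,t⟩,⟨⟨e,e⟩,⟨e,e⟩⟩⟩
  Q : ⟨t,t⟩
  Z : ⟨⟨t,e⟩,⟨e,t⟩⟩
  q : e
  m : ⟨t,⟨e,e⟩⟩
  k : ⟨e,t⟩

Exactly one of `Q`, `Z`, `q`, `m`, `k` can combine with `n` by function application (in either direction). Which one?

k

Q : ⟨t,t⟩ — neither side's domain matches the other.
Z : ⟨⟨t,e⟩,⟨e,t⟩⟩ — neither side's domain matches the other.
q : e — neither side's domain matches the other.
m : ⟨t,⟨e,e⟩⟩ — neither side's domain matches the other.
k — combines: n : ⟨⟨e,t⟩,⟨⟨e,e⟩,⟨e,e⟩⟩⟩ takes k : ⟨e,t⟩ as argument, giving ⟨⟨e,e⟩,⟨e,e⟩⟩.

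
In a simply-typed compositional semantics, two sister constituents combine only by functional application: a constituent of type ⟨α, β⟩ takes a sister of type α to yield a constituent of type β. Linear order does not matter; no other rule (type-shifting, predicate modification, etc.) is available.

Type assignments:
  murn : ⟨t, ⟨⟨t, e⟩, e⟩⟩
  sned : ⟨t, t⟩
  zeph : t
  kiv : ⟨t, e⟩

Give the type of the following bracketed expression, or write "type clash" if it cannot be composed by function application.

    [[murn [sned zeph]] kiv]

e

[sned zeph]: sned is ⟨t, t⟩, zeph is t; result t.
[murn [sned zeph]]: murn is ⟨t, ⟨⟨t, e⟩, e⟩⟩, [sned zeph] is t; result ⟨⟨t, e⟩, e⟩.
[[murn [sned zeph]] kiv]: [murn [sned zeph]] is ⟨⟨t, e⟩, e⟩, kiv is ⟨t, e⟩; result e.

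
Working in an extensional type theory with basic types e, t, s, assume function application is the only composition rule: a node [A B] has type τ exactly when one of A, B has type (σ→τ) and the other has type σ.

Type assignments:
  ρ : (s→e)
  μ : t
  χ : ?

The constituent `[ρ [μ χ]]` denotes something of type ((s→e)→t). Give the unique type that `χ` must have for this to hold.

(t→((s→e)→((s→e)→t)))

For [ρ [μ χ]] to have type ((s→e)→t) with ρ of type (s→e), [μ χ] must be the function: [μ χ] : ((s→e)→((s→e)→t)).
For [μ χ] to have type ((s→e)→((s→e)→t)) with μ of type t, χ must be the function: χ : (t→((s→e)→((s→e)→t))).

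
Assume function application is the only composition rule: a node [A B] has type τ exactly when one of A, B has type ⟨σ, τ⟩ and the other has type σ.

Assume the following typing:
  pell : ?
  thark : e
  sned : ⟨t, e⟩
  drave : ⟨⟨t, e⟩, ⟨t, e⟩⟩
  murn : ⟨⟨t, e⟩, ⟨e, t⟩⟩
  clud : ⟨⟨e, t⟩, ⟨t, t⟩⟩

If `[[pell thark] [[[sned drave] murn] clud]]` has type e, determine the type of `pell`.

⟨e, ⟨⟨t, t⟩, e⟩⟩

For [[pell thark] [[[sned drave] murn] clud]] to have type e with [[[sned drave] murn] clud] of type ⟨t, t⟩, [pell thark] must be the function: [pell thark] : ⟨⟨t, t⟩, e⟩.
For [pell thark] to have type ⟨⟨t, t⟩, e⟩ with thark of type e, pell must be the function: pell : ⟨e, ⟨⟨t, t⟩, e⟩⟩.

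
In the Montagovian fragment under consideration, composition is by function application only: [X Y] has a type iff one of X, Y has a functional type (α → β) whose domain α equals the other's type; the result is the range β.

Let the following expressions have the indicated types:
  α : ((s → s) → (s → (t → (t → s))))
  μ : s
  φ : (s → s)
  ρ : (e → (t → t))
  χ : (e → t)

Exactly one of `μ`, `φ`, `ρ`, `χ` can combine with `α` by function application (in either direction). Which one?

φ

μ : s — does not combine with α.
φ — combines: α : ((s → s) → (s → (t → (t → s)))) takes φ : (s → s) as argument, giving (s → (t → (t → s))).
ρ : (e → (t → t)) — does not combine with α.
χ : (e → t) — does not combine with α.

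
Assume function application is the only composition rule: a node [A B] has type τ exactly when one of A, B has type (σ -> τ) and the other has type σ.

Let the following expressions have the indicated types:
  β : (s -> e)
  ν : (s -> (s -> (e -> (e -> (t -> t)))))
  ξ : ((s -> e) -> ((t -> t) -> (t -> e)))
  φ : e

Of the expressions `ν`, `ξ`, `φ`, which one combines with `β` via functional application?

ν : (s -> (s -> (e -> (e -> (t -> t))))) — β needs s; ν needs s; neither fits.
ξ — combines: ξ : ((s -> e) -> ((t -> t) -> (t -> e))) takes β : (s -> e) as argument, giving ((t -> t) -> (t -> e)).
φ : e — β needs s; φ needs nothing (atomic); neither fits.

ξ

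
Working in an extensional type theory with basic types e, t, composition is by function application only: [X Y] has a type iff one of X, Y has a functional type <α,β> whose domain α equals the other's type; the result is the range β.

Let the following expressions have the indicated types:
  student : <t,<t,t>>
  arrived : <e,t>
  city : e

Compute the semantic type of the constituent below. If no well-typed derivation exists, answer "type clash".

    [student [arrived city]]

At [arrived city], arrived : <e,t> takes city : e, giving t.
At [student [arrived city]], student : <t,<t,t>> takes [arrived city] : t, giving <t,t>.

<t,t>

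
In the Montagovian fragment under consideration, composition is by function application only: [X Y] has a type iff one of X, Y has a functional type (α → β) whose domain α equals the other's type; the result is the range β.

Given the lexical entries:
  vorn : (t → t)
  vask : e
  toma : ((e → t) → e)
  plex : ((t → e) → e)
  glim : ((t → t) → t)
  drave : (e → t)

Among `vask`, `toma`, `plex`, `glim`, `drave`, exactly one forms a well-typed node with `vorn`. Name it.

glim

vask : e — no; vorn wants t, and vask wants nothing (atomic).
toma : ((e → t) → e) — no; vorn wants t, and toma wants (e → t).
plex : ((t → e) → e) — no; vorn wants t, and plex wants (t → e).
glim — combines: glim : ((t → t) → t) takes vorn : (t → t) as argument, giving t.
drave : (e → t) — no; vorn wants t, and drave wants e.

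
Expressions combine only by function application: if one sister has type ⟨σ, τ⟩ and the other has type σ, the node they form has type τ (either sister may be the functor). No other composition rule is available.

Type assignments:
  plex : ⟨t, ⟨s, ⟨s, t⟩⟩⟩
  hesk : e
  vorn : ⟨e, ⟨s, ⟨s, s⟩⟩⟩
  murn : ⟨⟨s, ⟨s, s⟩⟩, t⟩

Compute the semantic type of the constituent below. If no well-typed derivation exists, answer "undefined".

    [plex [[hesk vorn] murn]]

⟨s, ⟨s, t⟩⟩

[hesk vorn] — vorn of type ⟨e, ⟨s, ⟨s, s⟩⟩⟩ combines with hesk of type e: type ⟨s, ⟨s, s⟩⟩.
[[hesk vorn] murn] — murn of type ⟨⟨s, ⟨s, s⟩⟩, t⟩ combines with [hesk vorn] of type ⟨s, ⟨s, s⟩⟩: type t.
[plex [[hesk vorn] murn]] — plex of type ⟨t, ⟨s, ⟨s, t⟩⟩⟩ combines with [[hesk vorn] murn] of type t: type ⟨s, ⟨s, t⟩⟩.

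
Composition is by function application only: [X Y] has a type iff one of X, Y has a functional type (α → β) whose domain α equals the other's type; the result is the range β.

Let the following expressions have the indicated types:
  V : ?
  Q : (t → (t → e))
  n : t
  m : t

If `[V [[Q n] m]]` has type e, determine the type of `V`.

(e → e)

For [V [[Q n] m]] to have type e with [[Q n] m] of type e, V must be the function: V : (e → e).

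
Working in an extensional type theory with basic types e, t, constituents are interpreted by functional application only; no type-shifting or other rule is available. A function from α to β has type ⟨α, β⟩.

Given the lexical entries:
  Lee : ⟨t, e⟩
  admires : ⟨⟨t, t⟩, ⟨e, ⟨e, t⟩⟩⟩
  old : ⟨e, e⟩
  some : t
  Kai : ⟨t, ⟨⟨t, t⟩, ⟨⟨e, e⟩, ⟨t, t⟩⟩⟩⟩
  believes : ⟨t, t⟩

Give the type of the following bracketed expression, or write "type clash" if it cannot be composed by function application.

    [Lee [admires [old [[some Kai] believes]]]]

type clash

[some Kai]: ⟨t, ⟨⟨t, t⟩, ⟨⟨e, e⟩, ⟨t, t⟩⟩⟩⟩ applied to t yields ⟨⟨t, t⟩, ⟨⟨e, e⟩, ⟨t, t⟩⟩⟩.
[[some Kai] believes]: ⟨⟨t, t⟩, ⟨⟨e, e⟩, ⟨t, t⟩⟩⟩ applied to ⟨t, t⟩ yields ⟨⟨e, e⟩, ⟨t, t⟩⟩.
[old [[some Kai] believes]]: ⟨⟨e, e⟩, ⟨t, t⟩⟩ applied to ⟨e, e⟩ yields ⟨t, t⟩.
[admires [old [[some Kai] believes]]]: ⟨⟨t, t⟩, ⟨e, ⟨e, t⟩⟩⟩ applied to ⟨t, t⟩ yields ⟨e, ⟨e, t⟩⟩.
At [Lee [admires [old [[some Kai] believes]]]]: neither ⟨t, e⟩ nor ⟨e, ⟨e, t⟩⟩ can take the other as argument; the node is ill-typed.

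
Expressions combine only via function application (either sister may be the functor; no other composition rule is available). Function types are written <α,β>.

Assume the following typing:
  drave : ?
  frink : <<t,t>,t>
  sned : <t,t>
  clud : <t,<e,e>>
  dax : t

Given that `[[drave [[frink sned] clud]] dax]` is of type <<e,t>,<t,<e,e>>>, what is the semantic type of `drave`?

<<e,e>,<t,<<e,t>,<t,<e,e>>>>>

[[drave [[frink sned] clud]] dax] is required to be <<e,t>,<t,<e,e>>>. dax : t cannot yield <<e,t>,<t,<e,e>>> as functor, so [drave [[frink sned] clud]] : <t,<<e,t>,<t,<e,e>>>>.
[drave [[frink sned] clud]] is required to be <t,<<e,t>,<t,<e,e>>>>. [[frink sned] clud] : <e,e> cannot yield <t,<<e,t>,<t,<e,e>>>> as functor, so drave : <<e,e>,<t,<<e,t>,<t,<e,e>>>>>.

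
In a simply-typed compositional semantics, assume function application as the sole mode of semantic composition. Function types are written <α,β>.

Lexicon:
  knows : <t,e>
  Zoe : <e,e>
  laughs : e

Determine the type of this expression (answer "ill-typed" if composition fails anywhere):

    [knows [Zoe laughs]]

ill-typed

[Zoe laughs]: <e,e> applied to e yields e.
At [knows [Zoe laughs]]: neither <t,e> nor e can take the other as argument; the node is ill-typed.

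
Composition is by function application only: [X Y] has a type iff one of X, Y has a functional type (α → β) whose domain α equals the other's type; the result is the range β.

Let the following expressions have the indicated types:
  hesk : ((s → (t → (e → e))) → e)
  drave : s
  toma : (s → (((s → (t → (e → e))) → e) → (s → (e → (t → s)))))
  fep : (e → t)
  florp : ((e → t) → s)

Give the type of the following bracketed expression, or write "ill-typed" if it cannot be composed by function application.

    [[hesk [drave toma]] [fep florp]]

(e → (t → s))

At [drave toma], toma : (s → (((s → (t → (e → e))) → e) → (s → (e → (t → s))))) takes drave : s, giving (((s → (t → (e → e))) → e) → (s → (e → (t → s)))).
At [hesk [drave toma]], [drave toma] : (((s → (t → (e → e))) → e) → (s → (e → (t → s)))) takes hesk : ((s → (t → (e → e))) → e), giving (s → (e → (t → s))).
At [fep florp], florp : ((e → t) → s) takes fep : (e → t), giving s.
At [[hesk [drave toma]] [fep florp]], [hesk [drave toma]] : (s → (e → (t → s))) takes [fep florp] : s, giving (e → (t → s)).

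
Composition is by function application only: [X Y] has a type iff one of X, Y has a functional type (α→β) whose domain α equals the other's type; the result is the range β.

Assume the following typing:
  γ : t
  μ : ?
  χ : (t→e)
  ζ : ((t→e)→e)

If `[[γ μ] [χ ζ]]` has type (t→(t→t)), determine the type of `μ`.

[[γ μ] [χ ζ]] is required to be (t→(t→t)). [χ ζ] : e cannot yield (t→(t→t)) as functor, so [γ μ] : (e→(t→(t→t))).
[γ μ] is required to be (e→(t→(t→t))). γ : t cannot yield (e→(t→(t→t))) as functor, so μ : (t→(e→(t→(t→t)))).

(t→(e→(t→(t→t))))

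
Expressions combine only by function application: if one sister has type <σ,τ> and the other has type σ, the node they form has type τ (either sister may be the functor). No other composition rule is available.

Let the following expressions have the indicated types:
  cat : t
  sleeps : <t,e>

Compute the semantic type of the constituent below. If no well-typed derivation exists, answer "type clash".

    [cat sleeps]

[cat sleeps]: sleeps is <t,e>, cat is t; result e.

e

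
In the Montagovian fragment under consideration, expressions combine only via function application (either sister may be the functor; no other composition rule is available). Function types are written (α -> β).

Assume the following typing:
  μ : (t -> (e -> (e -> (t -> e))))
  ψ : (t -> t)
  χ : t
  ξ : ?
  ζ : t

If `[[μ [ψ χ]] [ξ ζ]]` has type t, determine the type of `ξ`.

[[μ [ψ χ]] [ξ ζ]] must have type t. The sister [μ [ψ χ]] has type (e -> (e -> (t -> e))); that is not a function onto t, so [ξ ζ] must be the functor, of type ((e -> (e -> (t -> e))) -> t).
[ξ ζ] must have type ((e -> (e -> (t -> e))) -> t). The sister ζ has type t; that is not a function onto ((e -> (e -> (t -> e))) -> t), so ξ must be the functor, of type (t -> ((e -> (e -> (t -> e))) -> t)).

(t -> ((e -> (e -> (t -> e))) -> t))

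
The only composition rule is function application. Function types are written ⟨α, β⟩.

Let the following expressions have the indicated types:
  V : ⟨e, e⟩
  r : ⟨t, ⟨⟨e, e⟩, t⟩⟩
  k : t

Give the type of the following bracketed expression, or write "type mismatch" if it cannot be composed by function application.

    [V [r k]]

At [r k], r : ⟨t, ⟨⟨e, e⟩, t⟩⟩ takes k : t, giving ⟨⟨e, e⟩, t⟩.
At [V [r k]], [r k] : ⟨⟨e, e⟩, t⟩ takes V : ⟨e, e⟩, giving t.

t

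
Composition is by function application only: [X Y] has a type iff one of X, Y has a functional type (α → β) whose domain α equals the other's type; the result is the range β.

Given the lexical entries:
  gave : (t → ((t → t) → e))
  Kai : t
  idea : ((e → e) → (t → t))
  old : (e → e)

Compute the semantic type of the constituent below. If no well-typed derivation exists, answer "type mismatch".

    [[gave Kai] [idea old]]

[gave Kai]: gave is (t → ((t → t) → e)), Kai is t; result ((t → t) → e).
[idea old]: idea is ((e → e) → (t → t)), old is (e → e); result (t → t).
[[gave Kai] [idea old]]: [gave Kai] is ((t → t) → e), [idea old] is (t → t); result e.

e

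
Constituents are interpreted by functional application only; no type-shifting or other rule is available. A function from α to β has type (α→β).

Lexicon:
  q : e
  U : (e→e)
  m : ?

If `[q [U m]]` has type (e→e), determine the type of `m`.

For [q [U m]] to have type (e→e) with q of type e, [U m] must be the function: [U m] : (e→(e→e)).
For [U m] to have type (e→(e→e)) with U of type (e→e), m must be the function: m : ((e→e)→(e→(e→e))).

((e→e)→(e→(e→e)))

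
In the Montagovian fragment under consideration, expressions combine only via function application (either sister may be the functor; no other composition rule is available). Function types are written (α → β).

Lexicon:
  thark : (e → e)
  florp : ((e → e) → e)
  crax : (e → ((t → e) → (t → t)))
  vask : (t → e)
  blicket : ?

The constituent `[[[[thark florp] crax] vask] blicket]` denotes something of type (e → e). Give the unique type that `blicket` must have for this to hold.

[[[[thark florp] crax] vask] blicket] is required to be (e → e). [[[thark florp] crax] vask] : (t → t) cannot yield (e → e) as functor, so blicket : ((t → t) → (e → e)).

((t → t) → (e → e))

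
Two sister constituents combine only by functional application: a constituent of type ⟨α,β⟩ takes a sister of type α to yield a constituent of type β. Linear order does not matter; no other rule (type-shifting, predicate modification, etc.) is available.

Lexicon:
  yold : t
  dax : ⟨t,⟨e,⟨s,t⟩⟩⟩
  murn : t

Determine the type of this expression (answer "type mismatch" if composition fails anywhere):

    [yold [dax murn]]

At [dax murn], dax : ⟨t,⟨e,⟨s,t⟩⟩⟩ takes murn : t, giving ⟨e,⟨s,t⟩⟩.
[yold [dax murn]]: t and ⟨e,⟨s,t⟩⟩ cannot combine by function application — type clash.

type mismatch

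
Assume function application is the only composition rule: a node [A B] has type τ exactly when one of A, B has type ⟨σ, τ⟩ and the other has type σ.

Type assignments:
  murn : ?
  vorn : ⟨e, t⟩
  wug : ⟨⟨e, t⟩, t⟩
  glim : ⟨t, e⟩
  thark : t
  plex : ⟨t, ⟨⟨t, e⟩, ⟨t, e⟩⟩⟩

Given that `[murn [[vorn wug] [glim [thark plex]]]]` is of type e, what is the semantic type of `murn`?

⟨e, e⟩

[murn [[vorn wug] [glim [thark plex]]]] must have type e. The sister [[vorn wug] [glim [thark plex]]] has type e; that is not a function onto e, so murn must be the functor, of type ⟨e, e⟩.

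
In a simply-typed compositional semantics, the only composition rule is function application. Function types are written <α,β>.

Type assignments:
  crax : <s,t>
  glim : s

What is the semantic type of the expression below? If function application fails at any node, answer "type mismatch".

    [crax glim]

[crax glim]: <s,t> applied to s yields t.

t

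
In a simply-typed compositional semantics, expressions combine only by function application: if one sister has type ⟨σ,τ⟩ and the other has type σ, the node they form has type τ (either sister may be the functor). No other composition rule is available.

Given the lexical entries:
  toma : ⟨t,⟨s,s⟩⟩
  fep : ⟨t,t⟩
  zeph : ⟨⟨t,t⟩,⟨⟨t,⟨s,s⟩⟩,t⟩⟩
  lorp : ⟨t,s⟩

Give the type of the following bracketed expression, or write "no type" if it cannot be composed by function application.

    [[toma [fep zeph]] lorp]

[fep zeph]: zeph is ⟨⟨t,t⟩,⟨⟨t,⟨s,s⟩⟩,t⟩⟩, fep is ⟨t,t⟩; result ⟨⟨t,⟨s,s⟩⟩,t⟩.
[toma [fep zeph]]: [fep zeph] is ⟨⟨t,⟨s,s⟩⟩,t⟩, toma is ⟨t,⟨s,s⟩⟩; result t.
[[toma [fep zeph]] lorp]: lorp is ⟨t,s⟩, [toma [fep zeph]] is t; result s.

s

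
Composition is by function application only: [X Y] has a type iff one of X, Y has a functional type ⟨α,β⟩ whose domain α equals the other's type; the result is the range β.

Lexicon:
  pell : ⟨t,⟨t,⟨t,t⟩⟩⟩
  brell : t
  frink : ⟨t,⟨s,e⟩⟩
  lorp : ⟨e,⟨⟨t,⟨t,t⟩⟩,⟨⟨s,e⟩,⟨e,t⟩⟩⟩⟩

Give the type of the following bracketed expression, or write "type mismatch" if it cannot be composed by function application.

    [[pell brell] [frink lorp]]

type mismatch

[pell brell]: ⟨t,⟨t,⟨t,t⟩⟩⟩ applied to t yields ⟨t,⟨t,t⟩⟩.
[frink lorp]: ⟨t,⟨s,e⟩⟩ with ⟨e,⟨⟨t,⟨t,t⟩⟩,⟨⟨s,e⟩,⟨e,t⟩⟩⟩⟩ — neither is a function whose domain matches the other; composition fails here.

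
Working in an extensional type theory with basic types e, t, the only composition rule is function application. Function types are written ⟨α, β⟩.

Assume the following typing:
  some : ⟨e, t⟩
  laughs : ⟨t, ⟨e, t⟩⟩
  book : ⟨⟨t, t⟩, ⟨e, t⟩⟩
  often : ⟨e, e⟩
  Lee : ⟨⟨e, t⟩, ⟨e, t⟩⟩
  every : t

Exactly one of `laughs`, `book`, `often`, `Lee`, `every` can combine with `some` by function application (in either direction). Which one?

laughs : ⟨t, ⟨e, t⟩⟩ — some needs e; laughs needs t; neither fits.
book : ⟨⟨t, t⟩, ⟨e, t⟩⟩ — some needs e; book needs ⟨t, t⟩; neither fits.
often : ⟨e, e⟩ — some needs e; often needs e; neither fits.
Lee — combines: Lee : ⟨⟨e, t⟩, ⟨e, t⟩⟩ takes some : ⟨e, t⟩ as argument, giving ⟨e, t⟩.
every : t — some needs e; every needs nothing (atomic); neither fits.

Lee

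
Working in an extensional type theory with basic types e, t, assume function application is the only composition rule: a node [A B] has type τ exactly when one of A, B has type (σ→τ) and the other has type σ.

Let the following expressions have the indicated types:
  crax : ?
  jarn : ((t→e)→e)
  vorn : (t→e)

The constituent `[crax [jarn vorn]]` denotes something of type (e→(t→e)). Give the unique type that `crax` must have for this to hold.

(e→(e→(t→e)))

[crax [jarn vorn]] is required to be (e→(t→e)). [jarn vorn] : e cannot yield (e→(t→e)) as functor, so crax : (e→(e→(t→e))).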